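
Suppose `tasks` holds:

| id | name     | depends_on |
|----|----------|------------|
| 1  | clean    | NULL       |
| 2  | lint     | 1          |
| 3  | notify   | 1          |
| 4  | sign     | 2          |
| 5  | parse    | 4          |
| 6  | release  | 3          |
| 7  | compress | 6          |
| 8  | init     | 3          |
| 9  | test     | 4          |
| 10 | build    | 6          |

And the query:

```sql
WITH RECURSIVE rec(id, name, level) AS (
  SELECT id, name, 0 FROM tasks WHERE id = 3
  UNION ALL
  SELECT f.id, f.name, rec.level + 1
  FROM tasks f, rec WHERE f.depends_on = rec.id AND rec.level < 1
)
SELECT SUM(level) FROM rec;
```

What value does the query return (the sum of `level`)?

Base: id=3 (notify) at level 0.
Iteration 1: rows with depends_on in {3} -> release (id 6, level 1), init (id 8, level 1).
Iteration 2: level < 1 fails for all current rows; recursion stops.
SUM(level) = 0 + 1 + 1 = 2.

2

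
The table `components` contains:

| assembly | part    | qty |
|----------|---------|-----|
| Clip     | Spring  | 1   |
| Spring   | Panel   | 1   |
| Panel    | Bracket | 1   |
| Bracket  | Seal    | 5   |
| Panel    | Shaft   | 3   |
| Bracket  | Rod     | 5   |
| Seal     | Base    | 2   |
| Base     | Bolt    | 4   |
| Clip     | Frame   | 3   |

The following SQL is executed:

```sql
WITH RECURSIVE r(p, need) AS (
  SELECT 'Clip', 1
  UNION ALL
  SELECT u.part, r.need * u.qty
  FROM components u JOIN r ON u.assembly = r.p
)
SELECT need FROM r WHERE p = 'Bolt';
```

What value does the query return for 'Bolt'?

40

Base: (Clip, need=1).
Iteration 1: components of {Clip} -> Frame = 1*3 = 3, Spring = 1*1 = 1.
Iteration 2: components of {Frame,Spring} -> Panel = 1*1 = 1.
Iteration 3: components of {Panel} -> Bracket = 1*1 = 1, Shaft = 1*3 = 3.
Iteration 4: components of {Bracket,Shaft} -> Rod = 1*5 = 5, Seal = 1*5 = 5.
Iteration 5: components of {Rod,Seal} -> Base = 5*2 = 10.
Iteration 6: components of {Base} -> Bolt = 10*4 = 40.
Iteration 7: no further components; recursion stops.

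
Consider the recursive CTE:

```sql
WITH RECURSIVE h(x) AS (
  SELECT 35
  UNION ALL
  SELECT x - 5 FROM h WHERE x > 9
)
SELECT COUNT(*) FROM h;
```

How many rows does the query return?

Base: x=35.
Iteration 1: 35 > 9 holds -> x = 35 - 5 = 30.
Iteration 2: 30 > 9 holds -> x = 30 - 5 = 25.
Iteration 3: 25 > 9 holds -> x = 25 - 5 = 20.
Iteration 4: 20 > 9 holds -> x = 20 - 5 = 15.
Iteration 5: 15 > 9 holds -> x = 15 - 5 = 10.
Iteration 6: 10 > 9 holds -> x = 10 - 5 = 5.
Iteration 7: 5 > 9 fails; recursion stops.
Total rows emitted: 7.

7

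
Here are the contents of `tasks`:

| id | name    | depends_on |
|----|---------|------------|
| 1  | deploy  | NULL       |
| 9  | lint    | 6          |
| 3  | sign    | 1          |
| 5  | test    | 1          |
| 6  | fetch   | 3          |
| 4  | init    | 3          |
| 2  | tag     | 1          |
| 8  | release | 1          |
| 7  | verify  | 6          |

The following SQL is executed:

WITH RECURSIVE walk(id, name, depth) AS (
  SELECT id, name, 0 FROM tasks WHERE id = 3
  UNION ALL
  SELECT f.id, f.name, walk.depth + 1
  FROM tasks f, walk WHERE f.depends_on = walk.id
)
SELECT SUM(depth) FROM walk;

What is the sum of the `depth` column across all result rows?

6

Base: id=3 (sign) at depth 0.
Iteration 1: rows with depends_on in {3} -> init (id 4, depth 1), fetch (id 6, depth 1).
Iteration 2: rows with depends_on in {4,6} -> verify (id 7, depth 2), lint (id 9, depth 2).
Iteration 3: no rows with depends_on in {7,9}; recursion stops.
SUM(depth) = 0 + 1 + 1 + 2 + 2 = 6.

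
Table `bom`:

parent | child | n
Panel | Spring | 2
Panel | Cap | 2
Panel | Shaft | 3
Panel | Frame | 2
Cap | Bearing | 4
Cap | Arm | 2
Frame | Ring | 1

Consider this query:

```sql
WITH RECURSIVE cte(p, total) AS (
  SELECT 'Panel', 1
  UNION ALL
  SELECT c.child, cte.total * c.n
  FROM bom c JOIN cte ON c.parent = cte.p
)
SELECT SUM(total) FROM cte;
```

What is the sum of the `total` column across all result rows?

Base: (Panel, total=1).
Iteration 1: components of {Panel} -> Cap = 1*2 = 2, Frame = 1*2 = 2, Shaft = 1*3 = 3, Spring = 1*2 = 2.
Iteration 2: components of {Cap,Frame,Shaft,Spring} -> Arm = 2*2 = 4, Bearing = 2*4 = 8, Ring = 2*1 = 2.
Iteration 3: no further components; recursion stops.
SUM(total) = 1 + 2 + 2 + 3 + 2 + 8 + 4 + 2 = 24.

24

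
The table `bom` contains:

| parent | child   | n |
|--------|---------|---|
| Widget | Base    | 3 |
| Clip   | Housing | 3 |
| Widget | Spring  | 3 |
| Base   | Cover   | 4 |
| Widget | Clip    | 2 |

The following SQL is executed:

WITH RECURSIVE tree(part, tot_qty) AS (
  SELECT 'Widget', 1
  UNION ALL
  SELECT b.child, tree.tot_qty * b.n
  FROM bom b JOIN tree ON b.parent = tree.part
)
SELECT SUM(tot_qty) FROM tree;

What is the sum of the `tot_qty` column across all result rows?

27

Base: (Widget, tot_qty=1).
Iteration 1: components of {Widget} -> Base = 1*3 = 3, Clip = 1*2 = 2, Spring = 1*3 = 3.
Iteration 2: components of {Base,Clip,Spring} -> Cover = 3*4 = 12, Housing = 2*3 = 6.
Iteration 3: no further components; recursion stops.
SUM(tot_qty) = 1 + 2 + 3 + 3 + 6 + 12 = 27.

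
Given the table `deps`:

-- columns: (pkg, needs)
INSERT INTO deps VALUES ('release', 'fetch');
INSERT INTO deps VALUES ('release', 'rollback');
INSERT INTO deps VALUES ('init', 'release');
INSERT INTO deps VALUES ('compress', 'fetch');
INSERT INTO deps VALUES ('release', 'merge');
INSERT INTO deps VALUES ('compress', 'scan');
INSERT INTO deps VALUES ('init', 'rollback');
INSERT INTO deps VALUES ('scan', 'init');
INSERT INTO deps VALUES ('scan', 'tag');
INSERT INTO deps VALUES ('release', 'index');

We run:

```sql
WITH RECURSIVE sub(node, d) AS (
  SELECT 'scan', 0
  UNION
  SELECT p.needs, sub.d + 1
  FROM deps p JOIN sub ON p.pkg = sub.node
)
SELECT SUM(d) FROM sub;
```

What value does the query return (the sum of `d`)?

Base: (scan, d=0).
Iteration 1: edges from {scan} -> (init, d=1), (tag, d=1).
Iteration 2: edges from {init,tag} -> (release, d=2), (rollback, d=2).
Iteration 3: edges from {release,rollback} -> (fetch, d=3), (index, d=3), (merge, d=3), (rollback, d=3).
Iteration 4: no outgoing edges from {fetch,index,merge,rollback}; recursion stops.
SUM(d) = 0 + 1 + 1 + 2 + 2 + 3 + 3 + 3 + 3 = 18.

18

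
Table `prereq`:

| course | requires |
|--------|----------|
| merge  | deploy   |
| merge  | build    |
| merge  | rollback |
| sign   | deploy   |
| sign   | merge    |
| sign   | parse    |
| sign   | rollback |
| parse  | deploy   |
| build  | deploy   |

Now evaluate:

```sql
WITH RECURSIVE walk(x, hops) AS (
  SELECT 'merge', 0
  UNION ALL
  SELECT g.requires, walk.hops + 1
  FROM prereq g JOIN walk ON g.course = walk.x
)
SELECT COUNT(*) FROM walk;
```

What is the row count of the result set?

Base: (merge, hops=0).
Iteration 1: edges from {merge} -> (build, hops=1), (deploy, hops=1), (rollback, hops=1).
Iteration 2: edges from {build,deploy,rollback} -> (deploy, hops=2).
Iteration 3: no outgoing edges from {deploy}; recursion stops.
Total rows emitted: 5.

5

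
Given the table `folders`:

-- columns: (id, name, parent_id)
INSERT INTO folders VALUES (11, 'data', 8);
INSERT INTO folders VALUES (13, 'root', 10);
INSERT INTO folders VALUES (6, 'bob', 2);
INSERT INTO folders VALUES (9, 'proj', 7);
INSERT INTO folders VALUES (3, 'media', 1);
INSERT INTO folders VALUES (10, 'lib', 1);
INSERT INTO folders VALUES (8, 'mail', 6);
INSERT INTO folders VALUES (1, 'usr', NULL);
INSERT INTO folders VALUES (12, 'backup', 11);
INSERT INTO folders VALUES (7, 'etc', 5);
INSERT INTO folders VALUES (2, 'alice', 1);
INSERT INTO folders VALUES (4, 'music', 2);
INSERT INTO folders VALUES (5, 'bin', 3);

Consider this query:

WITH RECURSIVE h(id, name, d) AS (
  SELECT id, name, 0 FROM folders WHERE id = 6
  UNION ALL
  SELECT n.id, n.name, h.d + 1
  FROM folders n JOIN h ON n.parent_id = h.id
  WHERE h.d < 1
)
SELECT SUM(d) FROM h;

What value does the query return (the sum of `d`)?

Base: id=6 (bob) at d 0.
Iteration 1: rows with parent_id in {6} -> mail (id 8, d 1).
Iteration 2: d < 1 fails for all current rows; recursion stops.
SUM(d) = 0 + 1 = 1.

1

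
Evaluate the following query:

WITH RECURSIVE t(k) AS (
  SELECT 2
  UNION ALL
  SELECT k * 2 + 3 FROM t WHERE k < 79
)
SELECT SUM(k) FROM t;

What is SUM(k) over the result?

Base: k=2.
Iteration 1: 2 < 79 holds -> k = 2 * 2 + 3 = 7.
Iteration 2: 7 < 79 holds -> k = 7 * 2 + 3 = 17.
Iteration 3: 17 < 79 holds -> k = 17 * 2 + 3 = 37.
Iteration 4: 37 < 79 holds -> k = 37 * 2 + 3 = 77.
Iteration 5: 77 < 79 holds -> k = 77 * 2 + 3 = 157.
Iteration 6: 157 < 79 fails; recursion stops.
SUM(k) = 2 + 7 + 17 + 37 + 77 + 157 = 297.

297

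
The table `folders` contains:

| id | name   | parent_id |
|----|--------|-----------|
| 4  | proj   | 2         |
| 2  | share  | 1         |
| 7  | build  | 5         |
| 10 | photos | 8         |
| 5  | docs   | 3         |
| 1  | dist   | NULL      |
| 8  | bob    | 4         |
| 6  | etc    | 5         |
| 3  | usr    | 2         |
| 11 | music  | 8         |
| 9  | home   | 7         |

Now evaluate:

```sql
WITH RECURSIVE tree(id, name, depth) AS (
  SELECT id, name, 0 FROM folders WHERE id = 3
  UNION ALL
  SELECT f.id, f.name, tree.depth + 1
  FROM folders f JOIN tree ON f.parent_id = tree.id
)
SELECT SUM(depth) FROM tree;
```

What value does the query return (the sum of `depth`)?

Base: id=3 (usr) at depth 0.
Iteration 1: rows with parent_id in {3} -> docs (id 5, depth 1).
Iteration 2: rows with parent_id in {5} -> etc (id 6, depth 2), build (id 7, depth 2).
Iteration 3: rows with parent_id in {6,7} -> home (id 9, depth 3).
Iteration 4: no rows with parent_id in {9}; recursion stops.
SUM(depth) = 0 + 1 + 2 + 2 + 3 = 8.

8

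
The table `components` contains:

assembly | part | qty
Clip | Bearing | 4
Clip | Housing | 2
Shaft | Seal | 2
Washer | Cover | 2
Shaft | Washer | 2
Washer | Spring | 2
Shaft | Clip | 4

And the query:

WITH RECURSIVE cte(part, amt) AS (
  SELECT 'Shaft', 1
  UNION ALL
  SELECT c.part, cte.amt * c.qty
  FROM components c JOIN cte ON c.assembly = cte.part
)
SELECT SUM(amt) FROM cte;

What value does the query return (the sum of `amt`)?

41

Base: (Shaft, amt=1).
Iteration 1: components of {Shaft} -> Clip = 1*4 = 4, Seal = 1*2 = 2, Washer = 1*2 = 2.
Iteration 2: components of {Clip,Seal,Washer} -> Bearing = 4*4 = 16, Cover = 2*2 = 4, Housing = 4*2 = 8, Spring = 2*2 = 4.
Iteration 3: no further components; recursion stops.
SUM(amt) = 1 + 4 + 2 + 2 + 8 + 16 + 4 + 4 = 41.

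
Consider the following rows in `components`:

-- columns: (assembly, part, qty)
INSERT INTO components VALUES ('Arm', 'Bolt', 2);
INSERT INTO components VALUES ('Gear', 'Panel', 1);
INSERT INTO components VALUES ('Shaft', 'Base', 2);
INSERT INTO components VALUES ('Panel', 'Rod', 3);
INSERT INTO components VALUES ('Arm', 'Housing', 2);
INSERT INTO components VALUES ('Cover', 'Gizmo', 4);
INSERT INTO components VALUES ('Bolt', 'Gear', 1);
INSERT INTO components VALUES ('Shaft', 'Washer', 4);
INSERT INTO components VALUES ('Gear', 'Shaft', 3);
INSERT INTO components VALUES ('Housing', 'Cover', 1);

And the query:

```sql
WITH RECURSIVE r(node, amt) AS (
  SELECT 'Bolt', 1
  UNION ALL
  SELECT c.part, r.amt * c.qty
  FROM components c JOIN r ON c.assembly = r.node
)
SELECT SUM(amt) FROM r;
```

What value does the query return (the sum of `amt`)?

Base: (Bolt, amt=1).
Iteration 1: components of {Bolt} -> Gear = 1*1 = 1.
Iteration 2: components of {Gear} -> Panel = 1*1 = 1, Shaft = 1*3 = 3.
Iteration 3: components of {Panel,Shaft} -> Base = 3*2 = 6, Rod = 1*3 = 3, Washer = 3*4 = 12.
Iteration 4: no further components; recursion stops.
SUM(amt) = 1 + 1 + 1 + 3 + 3 + 12 + 6 = 27.

27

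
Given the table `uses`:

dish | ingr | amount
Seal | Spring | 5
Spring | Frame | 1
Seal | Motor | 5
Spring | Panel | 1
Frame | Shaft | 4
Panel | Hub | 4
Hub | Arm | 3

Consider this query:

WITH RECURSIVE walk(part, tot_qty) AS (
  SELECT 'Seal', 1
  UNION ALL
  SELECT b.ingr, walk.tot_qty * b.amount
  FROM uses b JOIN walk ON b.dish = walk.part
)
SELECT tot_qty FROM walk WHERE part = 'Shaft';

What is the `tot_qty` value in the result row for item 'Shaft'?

Base: (Seal, tot_qty=1).
Iteration 1: components of {Seal} -> Motor = 1*5 = 5, Spring = 1*5 = 5.
Iteration 2: components of {Motor,Spring} -> Frame = 5*1 = 5, Panel = 5*1 = 5.
Iteration 3: components of {Frame,Panel} -> Hub = 5*4 = 20, Shaft = 5*4 = 20.
Iteration 4: components of {Hub,Shaft} -> Arm = 20*3 = 60.
Iteration 5: no further components; recursion stops.

20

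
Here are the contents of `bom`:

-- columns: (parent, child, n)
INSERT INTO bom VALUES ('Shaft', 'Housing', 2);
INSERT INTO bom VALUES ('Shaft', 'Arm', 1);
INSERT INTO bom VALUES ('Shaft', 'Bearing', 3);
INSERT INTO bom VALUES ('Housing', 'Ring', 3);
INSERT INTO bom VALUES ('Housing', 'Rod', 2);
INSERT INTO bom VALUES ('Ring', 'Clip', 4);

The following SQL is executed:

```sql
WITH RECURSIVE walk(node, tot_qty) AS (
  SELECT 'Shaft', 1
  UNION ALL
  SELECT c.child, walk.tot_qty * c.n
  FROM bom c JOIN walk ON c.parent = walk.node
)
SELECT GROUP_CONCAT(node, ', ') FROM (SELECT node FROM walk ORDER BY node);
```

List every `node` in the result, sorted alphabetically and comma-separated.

Arm, Bearing, Clip, Housing, Ring, Rod, Shaft

Base: (Shaft, tot_qty=1).
Iteration 1: components of {Shaft} -> Arm = 1*1 = 1, Bearing = 1*3 = 3, Housing = 1*2 = 2.
Iteration 2: components of {Arm,Bearing,Housing} -> Ring = 2*3 = 6, Rod = 2*2 = 4.
Iteration 3: components of {Ring,Rod} -> Clip = 6*4 = 24.
Iteration 4: no further components; recursion stops.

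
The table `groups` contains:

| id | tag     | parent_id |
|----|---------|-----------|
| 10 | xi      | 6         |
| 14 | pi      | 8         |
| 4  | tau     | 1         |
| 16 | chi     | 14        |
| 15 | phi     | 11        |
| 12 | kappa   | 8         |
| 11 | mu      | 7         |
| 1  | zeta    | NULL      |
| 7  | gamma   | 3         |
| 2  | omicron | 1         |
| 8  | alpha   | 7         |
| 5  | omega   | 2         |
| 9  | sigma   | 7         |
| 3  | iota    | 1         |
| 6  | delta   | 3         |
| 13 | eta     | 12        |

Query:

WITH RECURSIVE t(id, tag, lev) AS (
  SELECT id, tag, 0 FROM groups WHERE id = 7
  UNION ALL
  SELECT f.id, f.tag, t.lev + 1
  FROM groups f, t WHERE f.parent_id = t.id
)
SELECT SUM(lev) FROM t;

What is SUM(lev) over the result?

15

Base: id=7 (gamma) at lev 0.
Iteration 1: rows with parent_id in {7} -> alpha (id 8, lev 1), sigma (id 9, lev 1), mu (id 11, lev 1).
Iteration 2: rows with parent_id in {8,9,11} -> kappa (id 12, lev 2), pi (id 14, lev 2), phi (id 15, lev 2).
Iteration 3: rows with parent_id in {12,14,15} -> eta (id 13, lev 3), chi (id 16, lev 3).
Iteration 4: no rows with parent_id in {13,16}; recursion stops.
SUM(lev) = 0 + 1 + 1 + 1 + 2 + 2 + 2 + 3 + 3 = 15.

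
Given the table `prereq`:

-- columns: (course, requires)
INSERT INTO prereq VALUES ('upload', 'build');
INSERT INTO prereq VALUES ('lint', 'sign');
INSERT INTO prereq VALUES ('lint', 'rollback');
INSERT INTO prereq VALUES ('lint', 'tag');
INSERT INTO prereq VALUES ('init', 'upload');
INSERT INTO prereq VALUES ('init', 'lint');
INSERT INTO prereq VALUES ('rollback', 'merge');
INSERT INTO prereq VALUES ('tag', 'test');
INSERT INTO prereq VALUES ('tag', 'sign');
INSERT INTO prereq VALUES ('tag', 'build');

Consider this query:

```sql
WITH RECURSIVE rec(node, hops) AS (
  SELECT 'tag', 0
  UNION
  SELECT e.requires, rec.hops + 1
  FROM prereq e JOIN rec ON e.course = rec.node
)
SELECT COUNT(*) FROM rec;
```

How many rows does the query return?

4

Base: (tag, hops=0).
Iteration 1: edges from {tag} -> (build, hops=1), (sign, hops=1), (test, hops=1).
Iteration 2: no outgoing edges from {build,sign,test}; recursion stops.
Total rows emitted: 4.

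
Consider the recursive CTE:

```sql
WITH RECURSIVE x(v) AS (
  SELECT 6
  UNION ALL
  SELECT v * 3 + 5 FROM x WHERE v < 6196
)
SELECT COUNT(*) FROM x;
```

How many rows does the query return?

8

Base: v=6.
Iteration 1: 6 < 6196 holds -> v = 6 * 3 + 5 = 23.
Iteration 2: 23 < 6196 holds -> v = 23 * 3 + 5 = 74.
Iteration 3: 74 < 6196 holds -> v = 74 * 3 + 5 = 227.
Iteration 4: 227 < 6196 holds -> v = 227 * 3 + 5 = 686.
Iteration 5: 686 < 6196 holds -> v = 686 * 3 + 5 = 2063.
Iteration 6: 2063 < 6196 holds -> v = 2063 * 3 + 5 = 6194.
Iteration 7: 6194 < 6196 holds -> v = 6194 * 3 + 5 = 18587.
Iteration 8: 18587 < 6196 fails; recursion stops.
Total rows emitted: 8.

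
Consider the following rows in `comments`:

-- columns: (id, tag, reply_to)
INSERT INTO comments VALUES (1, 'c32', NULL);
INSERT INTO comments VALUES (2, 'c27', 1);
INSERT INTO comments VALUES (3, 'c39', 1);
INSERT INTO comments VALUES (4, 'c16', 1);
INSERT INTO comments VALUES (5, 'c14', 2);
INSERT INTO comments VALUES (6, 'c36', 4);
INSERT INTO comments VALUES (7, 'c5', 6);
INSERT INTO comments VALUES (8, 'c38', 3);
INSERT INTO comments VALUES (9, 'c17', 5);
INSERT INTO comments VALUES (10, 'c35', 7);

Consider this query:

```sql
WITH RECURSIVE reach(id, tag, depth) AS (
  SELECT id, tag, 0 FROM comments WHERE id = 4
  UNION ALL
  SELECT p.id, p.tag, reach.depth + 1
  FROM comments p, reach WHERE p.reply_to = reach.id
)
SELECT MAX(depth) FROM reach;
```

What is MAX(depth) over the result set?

Base: id=4 (c16) at depth 0.
Iteration 1: rows with reply_to in {4} -> c36 (id 6, depth 1).
Iteration 2: rows with reply_to in {6} -> c5 (id 7, depth 2).
Iteration 3: rows with reply_to in {7} -> c35 (id 10, depth 3).
Iteration 4: no rows with reply_to in {10}; recursion stops.
depth values: 0, 1, 2, 3; the maximum is 3.

3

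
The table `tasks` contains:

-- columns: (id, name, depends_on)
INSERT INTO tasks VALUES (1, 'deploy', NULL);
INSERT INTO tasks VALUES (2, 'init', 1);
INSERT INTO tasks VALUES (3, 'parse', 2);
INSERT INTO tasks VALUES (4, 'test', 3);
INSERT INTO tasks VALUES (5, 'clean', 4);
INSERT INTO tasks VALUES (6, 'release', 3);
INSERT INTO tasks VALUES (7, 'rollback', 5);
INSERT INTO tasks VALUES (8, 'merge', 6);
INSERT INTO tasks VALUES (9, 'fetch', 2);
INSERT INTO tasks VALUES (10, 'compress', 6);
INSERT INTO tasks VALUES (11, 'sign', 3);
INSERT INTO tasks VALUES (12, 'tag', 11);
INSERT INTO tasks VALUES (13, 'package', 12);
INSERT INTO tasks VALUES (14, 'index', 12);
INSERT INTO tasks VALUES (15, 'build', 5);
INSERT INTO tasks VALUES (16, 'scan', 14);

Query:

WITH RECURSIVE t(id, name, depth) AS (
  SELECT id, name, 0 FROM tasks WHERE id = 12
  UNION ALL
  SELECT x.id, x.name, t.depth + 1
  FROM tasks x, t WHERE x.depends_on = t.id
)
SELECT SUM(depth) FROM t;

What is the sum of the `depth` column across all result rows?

Base: id=12 (tag) at depth 0.
Iteration 1: rows with depends_on in {12} -> package (id 13, depth 1), index (id 14, depth 1).
Iteration 2: rows with depends_on in {13,14} -> scan (id 16, depth 2).
Iteration 3: no rows with depends_on in {16}; recursion stops.
SUM(depth) = 0 + 1 + 1 + 2 = 4.

4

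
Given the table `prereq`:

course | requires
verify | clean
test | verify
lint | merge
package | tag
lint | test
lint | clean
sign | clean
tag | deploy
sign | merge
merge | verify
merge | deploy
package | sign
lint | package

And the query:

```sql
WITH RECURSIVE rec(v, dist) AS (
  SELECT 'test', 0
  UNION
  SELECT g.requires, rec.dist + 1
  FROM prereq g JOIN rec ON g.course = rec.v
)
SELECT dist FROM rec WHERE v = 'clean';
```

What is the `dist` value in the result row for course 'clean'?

Base: (test, dist=0).
Iteration 1: edges from {test} -> (verify, dist=1).
Iteration 2: edges from {verify} -> (clean, dist=2).
Iteration 3: no outgoing edges from {clean}; recursion stops.

2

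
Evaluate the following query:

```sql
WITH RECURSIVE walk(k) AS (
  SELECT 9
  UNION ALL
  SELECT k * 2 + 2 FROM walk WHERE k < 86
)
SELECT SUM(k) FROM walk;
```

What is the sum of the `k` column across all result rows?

Base: k=9.
Iteration 1: 9 < 86 holds -> k = 9 * 2 + 2 = 20.
Iteration 2: 20 < 86 holds -> k = 20 * 2 + 2 = 42.
Iteration 3: 42 < 86 holds -> k = 42 * 2 + 2 = 86.
Iteration 4: 86 < 86 fails; recursion stops.
SUM(k) = 9 + 20 + 42 + 86 = 157.

157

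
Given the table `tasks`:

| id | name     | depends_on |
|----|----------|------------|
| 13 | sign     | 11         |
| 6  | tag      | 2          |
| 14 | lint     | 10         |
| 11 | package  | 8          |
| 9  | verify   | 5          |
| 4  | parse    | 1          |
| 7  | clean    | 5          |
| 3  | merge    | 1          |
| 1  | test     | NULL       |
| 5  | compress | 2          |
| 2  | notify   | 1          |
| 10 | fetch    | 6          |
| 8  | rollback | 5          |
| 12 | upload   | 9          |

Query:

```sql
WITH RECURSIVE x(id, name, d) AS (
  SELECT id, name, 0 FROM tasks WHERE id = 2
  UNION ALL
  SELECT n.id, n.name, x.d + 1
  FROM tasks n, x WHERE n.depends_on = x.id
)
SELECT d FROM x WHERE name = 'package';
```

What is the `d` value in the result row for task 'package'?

3

Base: id=2 (notify) at d 0.
Iteration 1: rows with depends_on in {2} -> compress (id 5, d 1), tag (id 6, d 1).
Iteration 2: rows with depends_on in {5,6} -> clean (id 7, d 2), rollback (id 8, d 2), verify (id 9, d 2), fetch (id 10, d 2).
Iteration 3: rows with depends_on in {7,8,9,10} -> package (id 11, d 3), upload (id 12, d 3), lint (id 14, d 3).
Iteration 4: rows with depends_on in {11,12,14} -> sign (id 13, d 4).
Iteration 5: no rows with depends_on in {13}; recursion stops.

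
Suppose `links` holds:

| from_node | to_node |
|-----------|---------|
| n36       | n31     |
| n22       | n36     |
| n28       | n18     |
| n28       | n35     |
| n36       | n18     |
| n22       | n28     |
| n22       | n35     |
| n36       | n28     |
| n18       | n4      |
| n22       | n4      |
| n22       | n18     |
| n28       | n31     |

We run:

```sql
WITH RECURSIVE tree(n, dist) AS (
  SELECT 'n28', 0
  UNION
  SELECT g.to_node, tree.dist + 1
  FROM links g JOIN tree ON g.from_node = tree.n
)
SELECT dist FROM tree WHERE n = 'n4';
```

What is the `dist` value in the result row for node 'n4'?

2

Base: (n28, dist=0).
Iteration 1: edges from {n28} -> (n18, dist=1), (n31, dist=1), (n35, dist=1).
Iteration 2: edges from {n18,n31,n35} -> (n4, dist=2).
Iteration 3: no outgoing edges from {n4}; recursion stops.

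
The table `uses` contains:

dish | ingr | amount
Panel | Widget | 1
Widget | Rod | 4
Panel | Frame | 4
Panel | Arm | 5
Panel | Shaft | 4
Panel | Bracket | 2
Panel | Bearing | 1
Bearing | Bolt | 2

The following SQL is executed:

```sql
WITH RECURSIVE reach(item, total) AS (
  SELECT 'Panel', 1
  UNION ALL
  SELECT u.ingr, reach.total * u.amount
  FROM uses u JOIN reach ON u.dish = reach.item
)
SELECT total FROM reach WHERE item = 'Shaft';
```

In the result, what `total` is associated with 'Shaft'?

4

Base: (Panel, total=1).
Iteration 1: components of {Panel} -> Arm = 1*5 = 5, Bearing = 1*1 = 1, Bracket = 1*2 = 2, Frame = 1*4 = 4, Shaft = 1*4 = 4, Widget = 1*1 = 1.
Iteration 2: components of {Arm,Bearing,Bracket,Frame,Shaft,Widget} -> Bolt = 1*2 = 2, Rod = 1*4 = 4.
Iteration 3: no further components; recursion stops.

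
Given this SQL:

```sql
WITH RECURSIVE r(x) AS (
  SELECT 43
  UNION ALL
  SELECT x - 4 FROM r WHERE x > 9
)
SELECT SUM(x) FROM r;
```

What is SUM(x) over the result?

Base: x=43.
Iteration 1: 43 > 9 holds -> x = 43 - 4 = 39.
Iteration 2: 39 > 9 holds -> x = 39 - 4 = 35.
Iteration 3: 35 > 9 holds -> x = 35 - 4 = 31.
Iteration 4: 31 > 9 holds -> x = 31 - 4 = 27.
Iteration 5: 27 > 9 holds -> x = 27 - 4 = 23.
Iteration 6: 23 > 9 holds -> x = 23 - 4 = 19.
Iteration 7: 19 > 9 holds -> x = 19 - 4 = 15.
Iteration 8: 15 > 9 holds -> x = 15 - 4 = 11.
Iteration 9: 11 > 9 holds -> x = 11 - 4 = 7.
Iteration 10: 7 > 9 fails; recursion stops.
SUM(x) = 43 + 39 + 35 + 31 + 27 + 23 + 19 + 15 + 11 + 7 = 250.

250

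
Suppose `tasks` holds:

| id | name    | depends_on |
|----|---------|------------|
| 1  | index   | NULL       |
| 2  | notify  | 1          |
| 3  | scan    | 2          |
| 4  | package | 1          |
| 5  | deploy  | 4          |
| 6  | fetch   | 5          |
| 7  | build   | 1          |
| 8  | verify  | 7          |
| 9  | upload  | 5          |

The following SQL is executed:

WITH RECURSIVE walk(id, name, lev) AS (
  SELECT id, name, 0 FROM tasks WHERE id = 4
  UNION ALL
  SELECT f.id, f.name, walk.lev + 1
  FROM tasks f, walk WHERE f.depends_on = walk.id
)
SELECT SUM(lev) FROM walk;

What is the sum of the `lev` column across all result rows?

5

Base: id=4 (package) at lev 0.
Iteration 1: rows with depends_on in {4} -> deploy (id 5, lev 1).
Iteration 2: rows with depends_on in {5} -> fetch (id 6, lev 2), upload (id 9, lev 2).
Iteration 3: no rows with depends_on in {6,9}; recursion stops.
SUM(lev) = 0 + 1 + 2 + 2 = 5.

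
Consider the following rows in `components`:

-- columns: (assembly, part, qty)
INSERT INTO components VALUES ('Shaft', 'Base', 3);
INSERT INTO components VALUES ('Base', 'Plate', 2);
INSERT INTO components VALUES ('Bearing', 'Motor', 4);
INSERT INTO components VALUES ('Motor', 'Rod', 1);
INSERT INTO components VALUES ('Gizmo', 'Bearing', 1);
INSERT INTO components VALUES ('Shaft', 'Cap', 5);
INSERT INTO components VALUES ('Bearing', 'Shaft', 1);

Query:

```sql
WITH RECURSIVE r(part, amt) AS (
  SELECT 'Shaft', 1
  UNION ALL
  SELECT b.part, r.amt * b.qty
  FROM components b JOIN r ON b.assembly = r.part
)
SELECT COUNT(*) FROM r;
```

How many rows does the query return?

4

Base: (Shaft, amt=1).
Iteration 1: components of {Shaft} -> Base = 1*3 = 3, Cap = 1*5 = 5.
Iteration 2: components of {Base,Cap} -> Plate = 3*2 = 6.
Iteration 3: no further components; recursion stops.
Total rows emitted: 4.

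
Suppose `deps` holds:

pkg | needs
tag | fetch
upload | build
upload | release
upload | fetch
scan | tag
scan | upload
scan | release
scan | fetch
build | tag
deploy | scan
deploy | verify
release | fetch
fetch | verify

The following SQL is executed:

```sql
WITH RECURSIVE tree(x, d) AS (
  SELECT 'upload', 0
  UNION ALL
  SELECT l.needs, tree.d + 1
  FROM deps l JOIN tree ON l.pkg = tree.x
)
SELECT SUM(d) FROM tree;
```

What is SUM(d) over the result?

19

Base: (upload, d=0).
Iteration 1: edges from {upload} -> (build, d=1), (fetch, d=1), (release, d=1).
Iteration 2: edges from {build,fetch,release} -> (fetch, d=2), (tag, d=2), (verify, d=2).
Iteration 3: edges from {fetch,tag,verify} -> (fetch, d=3), (verify, d=3).
Iteration 4: edges from {fetch,verify} -> (verify, d=4).
Iteration 5: no outgoing edges from {verify}; recursion stops.
SUM(d) = 0 + 1 + 1 + 1 + 2 + 2 + 2 + 3 + 3 + 4 = 19.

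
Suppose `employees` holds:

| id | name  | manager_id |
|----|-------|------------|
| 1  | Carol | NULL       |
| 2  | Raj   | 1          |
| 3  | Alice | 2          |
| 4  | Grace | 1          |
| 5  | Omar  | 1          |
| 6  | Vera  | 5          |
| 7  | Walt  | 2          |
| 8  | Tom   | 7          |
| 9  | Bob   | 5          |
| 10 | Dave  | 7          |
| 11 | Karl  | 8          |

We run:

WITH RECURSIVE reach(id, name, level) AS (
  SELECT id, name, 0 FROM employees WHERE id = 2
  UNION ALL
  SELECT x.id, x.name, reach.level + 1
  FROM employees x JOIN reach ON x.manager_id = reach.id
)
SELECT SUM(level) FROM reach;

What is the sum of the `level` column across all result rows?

Base: id=2 (Raj) at level 0.
Iteration 1: rows with manager_id in {2} -> Alice (id 3, level 1), Walt (id 7, level 1).
Iteration 2: rows with manager_id in {3,7} -> Tom (id 8, level 2), Dave (id 10, level 2).
Iteration 3: rows with manager_id in {8,10} -> Karl (id 11, level 3).
Iteration 4: no rows with manager_id in {11}; recursion stops.
SUM(level) = 0 + 1 + 1 + 2 + 2 + 3 = 9.

9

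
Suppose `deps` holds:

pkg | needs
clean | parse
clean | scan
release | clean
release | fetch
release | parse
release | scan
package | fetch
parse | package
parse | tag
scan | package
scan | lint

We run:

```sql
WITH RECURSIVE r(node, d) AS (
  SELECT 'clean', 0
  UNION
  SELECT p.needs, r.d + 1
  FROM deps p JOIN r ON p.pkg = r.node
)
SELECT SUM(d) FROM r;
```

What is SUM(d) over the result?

Base: (clean, d=0).
Iteration 1: edges from {clean} -> (parse, d=1), (scan, d=1).
Iteration 2: edges from {parse,scan} -> (lint, d=2), (package, d=2), (tag, d=2). [UNION drops 1 duplicate row(s)]
Iteration 3: edges from {lint,package,tag} -> (fetch, d=3).
Iteration 4: no outgoing edges from {fetch}; recursion stops.
SUM(d) = 0 + 1 + 1 + 2 + 2 + 2 + 3 = 11.

11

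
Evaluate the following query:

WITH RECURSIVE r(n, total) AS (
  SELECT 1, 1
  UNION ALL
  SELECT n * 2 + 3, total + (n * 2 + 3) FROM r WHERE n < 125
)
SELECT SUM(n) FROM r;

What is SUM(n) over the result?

Base: n=1, total=1.
Iteration 1: 1 < 125 holds -> n = 1 * 2 + 3 = 5, total = 1 + 5 = 6.
Iteration 2: 5 < 125 holds -> n = 5 * 2 + 3 = 13, total = 6 + 13 = 19.
Iteration 3: 13 < 125 holds -> n = 13 * 2 + 3 = 29, total = 19 + 29 = 48.
Iteration 4: 29 < 125 holds -> n = 29 * 2 + 3 = 61, total = 48 + 61 = 109.
Iteration 5: 61 < 125 holds -> n = 61 * 2 + 3 = 125, total = 109 + 125 = 234.
Iteration 6: 125 < 125 fails; recursion stops.
SUM(n) = 1 + 5 + 13 + 29 + 61 + 125 = 234.

234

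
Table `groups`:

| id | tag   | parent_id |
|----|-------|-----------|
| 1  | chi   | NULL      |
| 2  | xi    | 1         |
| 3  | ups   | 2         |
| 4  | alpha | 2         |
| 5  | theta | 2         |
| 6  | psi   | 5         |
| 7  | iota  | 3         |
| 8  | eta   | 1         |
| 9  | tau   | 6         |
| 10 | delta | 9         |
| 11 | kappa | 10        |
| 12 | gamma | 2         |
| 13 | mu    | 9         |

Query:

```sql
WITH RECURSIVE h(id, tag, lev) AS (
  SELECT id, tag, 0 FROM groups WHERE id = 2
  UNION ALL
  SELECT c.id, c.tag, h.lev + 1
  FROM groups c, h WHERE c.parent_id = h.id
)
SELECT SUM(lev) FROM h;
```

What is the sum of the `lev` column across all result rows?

Base: id=2 (xi) at lev 0.
Iteration 1: rows with parent_id in {2} -> ups (id 3, lev 1), alpha (id 4, lev 1), theta (id 5, lev 1), gamma (id 12, lev 1).
Iteration 2: rows with parent_id in {3,4,5,12} -> psi (id 6, lev 2), iota (id 7, lev 2).
Iteration 3: rows with parent_id in {6,7} -> tau (id 9, lev 3).
Iteration 4: rows with parent_id in {9} -> delta (id 10, lev 4), mu (id 13, lev 4).
Iteration 5: rows with parent_id in {10,13} -> kappa (id 11, lev 5).
Iteration 6: no rows with parent_id in {11}; recursion stops.
SUM(lev) = 0 + 1 + 1 + 1 + 1 + 2 + 2 + 3 + 4 + 4 + 5 = 24.

24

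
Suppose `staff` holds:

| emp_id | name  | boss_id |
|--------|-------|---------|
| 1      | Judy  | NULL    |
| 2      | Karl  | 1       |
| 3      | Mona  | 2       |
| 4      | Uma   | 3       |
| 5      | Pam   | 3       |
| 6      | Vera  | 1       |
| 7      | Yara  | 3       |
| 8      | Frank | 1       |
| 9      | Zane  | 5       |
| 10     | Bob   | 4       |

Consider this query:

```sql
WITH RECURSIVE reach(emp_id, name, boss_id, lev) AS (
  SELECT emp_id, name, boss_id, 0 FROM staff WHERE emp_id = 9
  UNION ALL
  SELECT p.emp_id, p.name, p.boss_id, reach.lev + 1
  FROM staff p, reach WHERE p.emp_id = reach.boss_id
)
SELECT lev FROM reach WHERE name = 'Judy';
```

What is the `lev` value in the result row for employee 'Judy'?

Base: emp_id=9 (Zane), boss_id=5, lev 0.
Iteration 1: join on emp_id=5 -> Pam (id 5, boss_id=3, lev 1).
Iteration 2: join on emp_id=3 -> Mona (id 3, boss_id=2, lev 2).
Iteration 3: join on emp_id=2 -> Karl (id 2, boss_id=1, lev 3).
Iteration 4: join on emp_id=1 -> Judy (id 1, boss_id=NULL, lev 4).
Iteration 5: boss_id is NULL; no match; recursion stops.

4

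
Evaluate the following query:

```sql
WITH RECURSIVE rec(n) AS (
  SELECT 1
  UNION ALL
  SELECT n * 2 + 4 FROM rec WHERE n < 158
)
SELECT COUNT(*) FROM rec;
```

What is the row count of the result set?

7

Base: n=1.
Iteration 1: 1 < 158 holds -> n = 1 * 2 + 4 = 6.
Iteration 2: 6 < 158 holds -> n = 6 * 2 + 4 = 16.
Iteration 3: 16 < 158 holds -> n = 16 * 2 + 4 = 36.
Iteration 4: 36 < 158 holds -> n = 36 * 2 + 4 = 76.
Iteration 5: 76 < 158 holds -> n = 76 * 2 + 4 = 156.
Iteration 6: 156 < 158 holds -> n = 156 * 2 + 4 = 316.
Iteration 7: 316 < 158 fails; recursion stops.
Total rows emitted: 7.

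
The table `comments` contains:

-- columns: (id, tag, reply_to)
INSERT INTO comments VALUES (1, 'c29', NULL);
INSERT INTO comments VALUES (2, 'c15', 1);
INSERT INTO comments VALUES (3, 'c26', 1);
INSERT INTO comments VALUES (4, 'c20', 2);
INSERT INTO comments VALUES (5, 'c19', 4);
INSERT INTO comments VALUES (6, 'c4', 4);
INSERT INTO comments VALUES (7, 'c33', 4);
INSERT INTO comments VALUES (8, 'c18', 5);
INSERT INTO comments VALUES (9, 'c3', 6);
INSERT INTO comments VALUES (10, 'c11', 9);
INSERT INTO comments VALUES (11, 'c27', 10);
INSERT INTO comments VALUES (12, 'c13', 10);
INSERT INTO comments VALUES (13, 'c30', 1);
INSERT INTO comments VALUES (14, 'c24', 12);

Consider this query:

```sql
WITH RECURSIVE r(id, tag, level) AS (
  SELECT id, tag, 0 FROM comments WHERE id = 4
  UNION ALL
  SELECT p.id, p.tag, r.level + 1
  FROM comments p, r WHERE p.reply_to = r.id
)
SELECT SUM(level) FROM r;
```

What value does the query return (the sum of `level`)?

23

Base: id=4 (c20) at level 0.
Iteration 1: rows with reply_to in {4} -> c19 (id 5, level 1), c4 (id 6, level 1), c33 (id 7, level 1).
Iteration 2: rows with reply_to in {5,6,7} -> c18 (id 8, level 2), c3 (id 9, level 2).
Iteration 3: rows with reply_to in {8,9} -> c11 (id 10, level 3).
Iteration 4: rows with reply_to in {10} -> c27 (id 11, level 4), c13 (id 12, level 4).
Iteration 5: rows with reply_to in {11,12} -> c24 (id 14, level 5).
Iteration 6: no rows with reply_to in {14}; recursion stops.
SUM(level) = 0 + 1 + 1 + 1 + 2 + 2 + 3 + 4 + 4 + 5 = 23.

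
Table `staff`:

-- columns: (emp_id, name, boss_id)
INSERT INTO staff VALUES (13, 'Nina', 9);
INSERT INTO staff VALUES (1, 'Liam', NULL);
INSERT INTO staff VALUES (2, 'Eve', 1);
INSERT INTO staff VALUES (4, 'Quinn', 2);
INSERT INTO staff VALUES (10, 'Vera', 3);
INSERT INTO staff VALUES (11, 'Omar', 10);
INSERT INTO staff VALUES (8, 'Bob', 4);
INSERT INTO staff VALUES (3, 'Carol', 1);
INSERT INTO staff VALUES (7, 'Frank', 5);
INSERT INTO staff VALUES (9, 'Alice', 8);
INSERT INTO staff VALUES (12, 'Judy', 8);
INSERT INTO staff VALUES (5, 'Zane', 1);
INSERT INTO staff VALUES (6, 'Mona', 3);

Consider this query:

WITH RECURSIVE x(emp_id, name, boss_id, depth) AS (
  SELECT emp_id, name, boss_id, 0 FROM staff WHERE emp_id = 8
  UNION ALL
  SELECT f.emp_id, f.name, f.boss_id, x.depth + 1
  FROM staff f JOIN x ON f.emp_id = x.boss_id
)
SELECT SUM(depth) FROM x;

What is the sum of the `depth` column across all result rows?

6

Base: emp_id=8 (Bob), boss_id=4, depth 0.
Iteration 1: join on emp_id=4 -> Quinn (id 4, boss_id=2, depth 1).
Iteration 2: join on emp_id=2 -> Eve (id 2, boss_id=1, depth 2).
Iteration 3: join on emp_id=1 -> Liam (id 1, boss_id=NULL, depth 3).
Iteration 4: boss_id is NULL; no match; recursion stops.
SUM(depth) = 0 + 1 + 2 + 3 = 6.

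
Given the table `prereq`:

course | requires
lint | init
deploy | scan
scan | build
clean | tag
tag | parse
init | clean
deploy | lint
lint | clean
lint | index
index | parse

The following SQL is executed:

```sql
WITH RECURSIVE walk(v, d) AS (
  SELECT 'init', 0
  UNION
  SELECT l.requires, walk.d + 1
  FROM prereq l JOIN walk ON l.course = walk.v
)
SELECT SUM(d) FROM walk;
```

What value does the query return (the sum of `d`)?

Base: (init, d=0).
Iteration 1: edges from {init} -> (clean, d=1).
Iteration 2: edges from {clean} -> (tag, d=2).
Iteration 3: edges from {tag} -> (parse, d=3).
Iteration 4: no outgoing edges from {parse}; recursion stops.
SUM(d) = 0 + 1 + 2 + 3 = 6.

6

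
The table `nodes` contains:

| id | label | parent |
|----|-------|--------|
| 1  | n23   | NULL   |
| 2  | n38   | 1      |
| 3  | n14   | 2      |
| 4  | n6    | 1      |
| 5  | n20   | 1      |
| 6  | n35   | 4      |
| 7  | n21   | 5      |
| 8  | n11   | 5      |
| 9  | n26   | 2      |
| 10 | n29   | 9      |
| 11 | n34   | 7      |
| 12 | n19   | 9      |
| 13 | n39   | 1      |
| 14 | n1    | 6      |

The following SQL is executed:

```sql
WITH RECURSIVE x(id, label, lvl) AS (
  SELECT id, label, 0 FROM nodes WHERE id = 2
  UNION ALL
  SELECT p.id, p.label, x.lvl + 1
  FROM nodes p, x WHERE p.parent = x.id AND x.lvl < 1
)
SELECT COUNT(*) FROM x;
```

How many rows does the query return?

3

Base: id=2 (n38) at lvl 0.
Iteration 1: rows with parent in {2} -> n14 (id 3, lvl 1), n26 (id 9, lvl 1).
Iteration 2: lvl < 1 fails for all current rows; recursion stops.
Total rows emitted: 3.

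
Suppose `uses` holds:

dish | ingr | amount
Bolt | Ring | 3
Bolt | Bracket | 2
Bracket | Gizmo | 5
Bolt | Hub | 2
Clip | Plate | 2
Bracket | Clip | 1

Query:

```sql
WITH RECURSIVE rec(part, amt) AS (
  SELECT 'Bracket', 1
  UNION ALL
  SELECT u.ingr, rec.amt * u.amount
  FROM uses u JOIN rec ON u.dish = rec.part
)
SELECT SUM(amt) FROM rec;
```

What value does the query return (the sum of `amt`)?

Base: (Bracket, amt=1).
Iteration 1: components of {Bracket} -> Clip = 1*1 = 1, Gizmo = 1*5 = 5.
Iteration 2: components of {Clip,Gizmo} -> Plate = 1*2 = 2.
Iteration 3: no further components; recursion stops.
SUM(amt) = 1 + 5 + 1 + 2 = 9.

9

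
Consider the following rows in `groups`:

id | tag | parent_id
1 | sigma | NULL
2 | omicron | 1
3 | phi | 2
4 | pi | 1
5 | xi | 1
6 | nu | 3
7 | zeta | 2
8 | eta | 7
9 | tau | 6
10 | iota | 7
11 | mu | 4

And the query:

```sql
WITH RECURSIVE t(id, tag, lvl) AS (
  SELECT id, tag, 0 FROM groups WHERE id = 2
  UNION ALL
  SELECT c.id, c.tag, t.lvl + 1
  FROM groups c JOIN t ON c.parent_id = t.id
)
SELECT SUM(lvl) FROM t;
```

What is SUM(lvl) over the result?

Base: id=2 (omicron) at lvl 0.
Iteration 1: rows with parent_id in {2} -> phi (id 3, lvl 1), zeta (id 7, lvl 1).
Iteration 2: rows with parent_id in {3,7} -> nu (id 6, lvl 2), eta (id 8, lvl 2), iota (id 10, lvl 2).
Iteration 3: rows with parent_id in {6,8,10} -> tau (id 9, lvl 3).
Iteration 4: no rows with parent_id in {9}; recursion stops.
SUM(lvl) = 0 + 1 + 1 + 2 + 2 + 2 + 3 = 11.

11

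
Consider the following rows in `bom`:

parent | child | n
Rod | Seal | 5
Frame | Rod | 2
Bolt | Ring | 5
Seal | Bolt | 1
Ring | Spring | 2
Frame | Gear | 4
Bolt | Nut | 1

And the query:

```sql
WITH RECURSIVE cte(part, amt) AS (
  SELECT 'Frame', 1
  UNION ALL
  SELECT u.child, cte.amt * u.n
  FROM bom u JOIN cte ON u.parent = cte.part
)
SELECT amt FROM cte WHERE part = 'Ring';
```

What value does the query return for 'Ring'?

50

Base: (Frame, amt=1).
Iteration 1: components of {Frame} -> Gear = 1*4 = 4, Rod = 1*2 = 2.
Iteration 2: components of {Gear,Rod} -> Seal = 2*5 = 10.
Iteration 3: components of {Seal} -> Bolt = 10*1 = 10.
Iteration 4: components of {Bolt} -> Nut = 10*1 = 10, Ring = 10*5 = 50.
Iteration 5: components of {Nut,Ring} -> Spring = 50*2 = 100.
Iteration 6: no further components; recursion stops.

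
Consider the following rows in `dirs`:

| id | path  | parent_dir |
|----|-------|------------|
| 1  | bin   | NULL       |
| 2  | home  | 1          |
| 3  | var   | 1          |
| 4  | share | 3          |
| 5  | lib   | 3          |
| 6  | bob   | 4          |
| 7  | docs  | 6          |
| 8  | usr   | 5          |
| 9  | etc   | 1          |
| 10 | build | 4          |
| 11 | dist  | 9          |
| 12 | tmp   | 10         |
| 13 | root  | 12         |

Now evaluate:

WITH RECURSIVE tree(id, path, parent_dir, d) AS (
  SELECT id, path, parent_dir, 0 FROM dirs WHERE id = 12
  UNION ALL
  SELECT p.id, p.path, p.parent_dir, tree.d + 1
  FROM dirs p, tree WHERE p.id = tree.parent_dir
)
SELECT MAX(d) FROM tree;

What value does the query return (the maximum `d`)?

Base: id=12 (tmp), parent_dir=10, d 0.
Iteration 1: join on id=10 -> build (id 10, parent_dir=4, d 1).
Iteration 2: join on id=4 -> share (id 4, parent_dir=3, d 2).
Iteration 3: join on id=3 -> var (id 3, parent_dir=1, d 3).
Iteration 4: join on id=1 -> bin (id 1, parent_dir=NULL, d 4).
Iteration 5: parent_dir is NULL; no match; recursion stops.
d values: 0, 1, 2, 3, 4; the maximum is 4.

4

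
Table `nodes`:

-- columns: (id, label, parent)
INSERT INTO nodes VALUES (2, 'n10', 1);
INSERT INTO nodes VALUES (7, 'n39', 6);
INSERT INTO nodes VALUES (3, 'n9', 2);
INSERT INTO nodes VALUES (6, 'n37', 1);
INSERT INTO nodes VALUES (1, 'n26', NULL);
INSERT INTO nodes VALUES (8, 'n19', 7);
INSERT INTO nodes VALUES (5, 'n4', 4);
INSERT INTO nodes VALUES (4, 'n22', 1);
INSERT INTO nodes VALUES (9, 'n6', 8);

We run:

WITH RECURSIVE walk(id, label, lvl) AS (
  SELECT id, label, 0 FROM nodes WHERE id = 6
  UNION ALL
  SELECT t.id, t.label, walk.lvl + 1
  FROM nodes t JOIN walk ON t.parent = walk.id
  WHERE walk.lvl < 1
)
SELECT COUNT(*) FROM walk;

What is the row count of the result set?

Base: id=6 (n37) at lvl 0.
Iteration 1: rows with parent in {6} -> n39 (id 7, lvl 1).
Iteration 2: lvl < 1 fails for all current rows; recursion stops.
Total rows emitted: 2.

2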